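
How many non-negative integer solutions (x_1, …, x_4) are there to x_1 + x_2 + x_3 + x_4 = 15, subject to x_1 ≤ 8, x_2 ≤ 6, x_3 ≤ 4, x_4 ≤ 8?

Without the upper bounds there are C(18,3) = 816 ways to split 15 among 4 variables.
Subtract solutions that violate a single cap (substitute x_i' = x_i − (cap_i+1)): x_1 ≥ 9 gives C(9,3) = 84; x_2 ≥ 7 gives C(11,3) = 165; x_3 ≥ 5 gives C(13,3) = 286; x_4 ≥ 9 gives C(9,3) = 84. Together 619.
Add back pairs where two caps are both exceeded: 0 + 4 + 0 + 20 + 0 + 4 = 28.
By inclusion–exclusion the count is 816 − 619 + 28 = 225.

225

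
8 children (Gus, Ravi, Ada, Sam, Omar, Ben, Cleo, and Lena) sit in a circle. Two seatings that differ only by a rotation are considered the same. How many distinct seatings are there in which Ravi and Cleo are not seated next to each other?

All circular seatings of 8 people number (7)! = 5040.
Those with Ravi next to Cleo: fuse the pair into one unit and seat 7 units around a circle — 2·(6)! = 1440.
Subtracting, 5040 − 1440 = 3600.

3600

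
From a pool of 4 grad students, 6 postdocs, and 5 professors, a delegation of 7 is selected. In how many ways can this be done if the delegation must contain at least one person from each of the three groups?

5949

Unrestricted: C(15,7) = 6435 ways to pick any 7 of the 15.
Subtract selections that omit an entire group: no grad students → C(11,7) = 330; no postdocs → C(9,7) = 36; no professors → C(10,7) = 120.
Add back selections omitting two groups (i.e. drawn from a single group): C(4,7) + C(6,7) + C(5,7) = 0.
By inclusion–exclusion: 6435 − 486 + 0 = 5949.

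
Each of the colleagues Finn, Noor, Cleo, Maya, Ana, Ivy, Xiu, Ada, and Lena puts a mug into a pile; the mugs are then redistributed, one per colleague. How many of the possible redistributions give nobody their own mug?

133496

This is the derangement count D_9: permutations of 9 items with no fixed point.
By inclusion–exclusion this is Σ_{j=0}^{9} (−1)^j C(9,j)·(9−j)!.
Computing: 362880 − 362880 + 181440 − 60480 + 15120 − 3024 + 504 − 72 + 9 − 1 = 133496.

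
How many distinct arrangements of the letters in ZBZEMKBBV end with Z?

6720

With the last slot taken by Z, it remains to arrange the other 8 letters (BZEMKBBV).
Those 8 letters have B appearing 3 times, giving (8)!/(3!) = 6720.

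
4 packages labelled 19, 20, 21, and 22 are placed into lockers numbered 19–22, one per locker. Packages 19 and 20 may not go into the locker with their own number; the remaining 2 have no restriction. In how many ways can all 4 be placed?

Let Aᵢ (for i ∈ {19, 20}) be the placements that put package i in its forbidden locker. Any j of these fix j positions, leaving (4−j)! ways to fill the rest, and there are C(2,j) ways to pick which j.
By inclusion–exclusion, the number of valid placements is Σ_{j=0}^{2} (−1)^j C(2,j)·(4−j)!.
Computing: 24 − 12 + 2 = 14.

14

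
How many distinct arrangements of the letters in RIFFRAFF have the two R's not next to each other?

There are 8!/(4!·2!) = 840 arrangements of RIFFRAFF in total.
Arrangements with the R's together: treat RR as one letter, giving (7)!/(4!) = 210.
Subtracting, 840 − 210 = 630 arrangements keep the R's apart.

630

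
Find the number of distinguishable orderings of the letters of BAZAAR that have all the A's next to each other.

24

Treat the 3 copies of A as a single block. The multiset to arrange is then {AAA, B, R, Z}, 4 items in all.
All 4 items are distinct, so there are (4)! = 24 arrangements.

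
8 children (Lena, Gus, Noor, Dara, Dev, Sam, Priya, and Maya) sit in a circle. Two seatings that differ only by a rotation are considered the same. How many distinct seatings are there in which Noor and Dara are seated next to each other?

Glue Noor and Dara into a block (2 internal orders). Seating 7 units around a circle gives (6)! arrangements.
So 2 × (6)! = 2 × 720 = 1440.

1440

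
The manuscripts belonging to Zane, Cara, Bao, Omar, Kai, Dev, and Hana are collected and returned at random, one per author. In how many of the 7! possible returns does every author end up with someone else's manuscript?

Let Aᵢ be the assignments in which author i gets their own manuscript. We want the size of the complement of A₁∪…∪A_7.
By inclusion–exclusion this is Σ_{j=0}^{7} (−1)^j C(7,j)·(7−j)!.
Computing: 5040 − 5040 + 2520 − 840 + 210 − 42 + 7 − 1 = 1854.

1854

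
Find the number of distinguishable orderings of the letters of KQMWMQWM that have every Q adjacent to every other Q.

Treat the 2 copies of Q as a single block. The multiset to arrange is then {QQ, K, M, M, M, W, W}, 7 items in all.
That gives (7)!/(3!·2!) = 420 arrangements.

420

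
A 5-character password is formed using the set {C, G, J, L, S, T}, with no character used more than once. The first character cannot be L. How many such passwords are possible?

The first character has 6−1 = 5 choices (anything except L).
The remaining 4 characters are filled from the other 5 symbols without repetition: 5 × 4 × 3 × 2 = 120.
Total: 5 × 120 = 600.

600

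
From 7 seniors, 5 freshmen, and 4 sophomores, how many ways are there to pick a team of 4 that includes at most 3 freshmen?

Split by how many freshmen are chosen (0 through 3).
Sum: C(5,0)·C(11,4) + C(5,1)·C(11,3) + C(5,2)·C(11,2) + C(5,3)·C(11,1) = 330 + 825 + 550 + 110 = 1815.

1815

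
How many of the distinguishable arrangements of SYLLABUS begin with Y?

Fix Y in the first position and arrange the remaining 7 letters.
Those 7 letters have L appearing twice and S appearing twice, giving (7)!/(2!·2!) = 1260.

1260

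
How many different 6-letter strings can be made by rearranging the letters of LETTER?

180

LETTER has 6 letters with E appearing twice and T appearing twice.
So there are 6! / (2!·2!) = 180 distinguishable arrangements.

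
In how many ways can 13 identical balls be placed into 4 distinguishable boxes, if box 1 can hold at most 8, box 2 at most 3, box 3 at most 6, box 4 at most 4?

By stars and bars, unrestricted non-negative solutions to x_1+…+x_4 = 13 number C(13+3,3) = 560.
Subtract solutions that violate a single cap (substitute x_i' = x_i − (cap_i+1)): x_1 ≥ 9 gives C(7,3) = 35; x_2 ≥ 4 gives C(12,3) = 220; x_3 ≥ 7 gives C(9,3) = 84; x_4 ≥ 5 gives C(11,3) = 165. Together 504.
Add back pairs where two caps are both exceeded: 1 + 0 + 0 + 10 + 35 + 4 = 50.
By inclusion–exclusion the count is 560 − 504 + 50 = 106.

106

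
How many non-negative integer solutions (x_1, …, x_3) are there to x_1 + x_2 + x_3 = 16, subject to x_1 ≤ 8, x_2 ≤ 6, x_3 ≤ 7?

21

By stars and bars, unrestricted non-negative solutions to x_1+…+x_3 = 16 number C(16+2,2) = 153.
Subtract solutions that violate a single cap (substitute x_i' = x_i − (cap_i+1)): x_1 ≥ 9 gives C(9,2) = 36; x_2 ≥ 7 gives C(11,2) = 55; x_3 ≥ 8 gives C(10,2) = 45. Together 136.
Add back pairs where two caps are both exceeded: 1 + 0 + 3 = 4.
By inclusion–exclusion the count is 153 − 136 + 4 = 21.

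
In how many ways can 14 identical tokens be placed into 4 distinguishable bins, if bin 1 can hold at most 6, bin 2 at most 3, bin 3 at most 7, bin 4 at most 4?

Ignoring the caps, the number of non-negative solutions to x_1+…+x_4 = 14 is C(17,3) = 680.
Subtract solutions that violate a single cap (substitute x_i' = x_i − (cap_i+1)): x_1 ≥ 7 gives C(10,3) = 120; x_2 ≥ 4 gives C(13,3) = 286; x_3 ≥ 8 gives C(9,3) = 84; x_4 ≥ 5 gives C(12,3) = 220. Together 710.
Add back pairs where two caps are both exceeded: 20 + 0 + 10 + 10 + 56 + 4 = 100.
By inclusion–exclusion the count is 680 − 710 + 100 = 70.

70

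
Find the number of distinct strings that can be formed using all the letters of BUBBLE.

Letter multiplicities in BUBBLE: B×3, E×1, L×1, U×1.
Dividing 6! = 720 by 3! = 6 for the repeated letters gives 120.

120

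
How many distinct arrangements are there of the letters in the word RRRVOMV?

RRRVOMV has 7 letters with R appearing 3 times and V appearing twice.
So there are 7! / (3!·2!) = 420 distinguishable arrangements.

420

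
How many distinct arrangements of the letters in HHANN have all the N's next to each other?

12

Treat the 2 copies of N as a single block. The multiset to arrange is then {NN, A, H, H}, 4 items in all.
That gives (4)!/(2!) = 12 arrangements.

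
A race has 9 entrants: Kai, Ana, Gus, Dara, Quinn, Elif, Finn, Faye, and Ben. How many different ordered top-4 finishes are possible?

3024

This is an ordered selection of 4 from 9: P(9,4).
That gives 9 × 8 × 7 × 6 = 3024.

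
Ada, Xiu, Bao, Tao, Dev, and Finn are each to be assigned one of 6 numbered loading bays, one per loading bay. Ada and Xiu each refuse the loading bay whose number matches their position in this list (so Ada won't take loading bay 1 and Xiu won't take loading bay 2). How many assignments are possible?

Let Aᵢ (for i ∈ {1, 2}) be the placements that put person i in their forbidden loading bay. Any j of these fix j positions, leaving (6−j)! ways to fill the rest, and there are C(2,j) ways to pick which j.
By inclusion–exclusion, the number of valid placements is Σ_{j=0}^{2} (−1)^j C(2,j)·(6−j)!.
Computing: 720 − 240 + 24 = 504.

504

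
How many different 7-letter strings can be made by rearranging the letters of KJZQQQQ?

The 7 letters of KJZQQQQ have repeats: Q appearing 4 times.
The number of distinct arrangements is 7!/(4!) = 5040/24 = 210.

210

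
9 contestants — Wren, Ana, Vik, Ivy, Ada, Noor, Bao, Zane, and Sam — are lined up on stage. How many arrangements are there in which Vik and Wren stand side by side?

80640

Place the 7 others and the Vik-Wren pair as 8 objects in a line; the pair has 2 internal arrangements.
That gives 2 × 8! = 2 × 40320 = 80640.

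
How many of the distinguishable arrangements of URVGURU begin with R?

120

With the first slot taken by R, it remains to arrange the other 6 letters (UVGURU).
Those 6 letters have U appearing 3 times, giving (6)!/(3!) = 120.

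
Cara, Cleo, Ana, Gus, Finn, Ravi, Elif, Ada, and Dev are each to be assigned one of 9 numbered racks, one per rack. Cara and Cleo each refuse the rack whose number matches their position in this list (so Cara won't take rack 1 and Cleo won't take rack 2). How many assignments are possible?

287280

Let Aᵢ (for i ∈ {1, 2}) be the placements that put person i in their forbidden rack. Any j of these fix j positions, leaving (9−j)! ways to fill the rest, and there are C(2,j) ways to pick which j.
By inclusion–exclusion, the number of valid placements is Σ_{j=0}^{2} (−1)^j C(2,j)·(9−j)!.
Computing: 362880 − 80640 + 5040 = 287280.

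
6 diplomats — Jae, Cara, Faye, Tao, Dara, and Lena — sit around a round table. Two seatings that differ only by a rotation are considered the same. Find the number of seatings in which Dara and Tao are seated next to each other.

48

Treat {Dara, Tao} as one unit (2 internal orders) and seat the resulting 5 units around the table: (4)! circular arrangements.
So 2 × (4)! = 2 × 24 = 48.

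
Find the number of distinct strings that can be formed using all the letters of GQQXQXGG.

560

The 8 letters of GQQXQXGG have repeats: G appearing 3 times, Q appearing 3 times, and X appearing twice.
The number of distinct arrangements is 8!/(3!·3!·2!) = 40320/72 = 560.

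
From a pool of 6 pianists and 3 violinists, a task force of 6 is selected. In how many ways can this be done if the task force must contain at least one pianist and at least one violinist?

Total 6-person selections from all 9: C(9,6) = 84.
Subtract selections that omit an entire group: no pianists → C(3,6) = 0; no violinists → C(6,6) = 1.
Both groups omitted at once is impossible, so 84 − 1 = 83.

83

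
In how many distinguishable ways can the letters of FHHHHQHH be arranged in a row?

56

Letter multiplicities in FHHHHQHH: F×1, H×6, Q×1.
Dividing 8! = 40320 by 6! = 720 for the repeated letters gives 56.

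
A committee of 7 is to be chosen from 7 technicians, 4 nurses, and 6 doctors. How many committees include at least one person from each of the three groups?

With no constraint there are C(17,7) = 19448 possible selections.
Subtract selections that omit an entire group: no technicians → C(10,7) = 120; no nurses → C(13,7) = 1716; no doctors → C(11,7) = 330.
Add back selections omitting two groups (i.e. drawn from a single group): C(7,7) + C(4,7) + C(6,7) = 1.
By inclusion–exclusion: 19448 − 2166 + 1 = 17283.

17283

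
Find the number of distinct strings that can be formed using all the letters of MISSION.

1260

Letter multiplicities in MISSION: I×2, M×1, N×1, O×1, S×2.
Dividing 7! = 5040 by 2!·2! = 4 for the repeated letters gives 1260.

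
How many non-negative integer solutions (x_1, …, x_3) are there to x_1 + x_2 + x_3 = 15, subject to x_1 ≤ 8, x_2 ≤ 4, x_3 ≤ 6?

10

Without the upper bounds there are C(17,2) = 136 ways to split 15 among 3 variables.
Subtract solutions that violate a single cap (substitute x_i' = x_i − (cap_i+1)): x_1 ≥ 9 gives C(8,2) = 28; x_2 ≥ 5 gives C(12,2) = 66; x_3 ≥ 7 gives C(10,2) = 45. Together 139.
Add back pairs where two caps are both exceeded: 3 + 0 + 10 = 13.
By inclusion–exclusion the count is 136 − 139 + 13 = 10.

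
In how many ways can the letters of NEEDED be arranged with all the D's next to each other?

20

Treat the 2 copies of D as a single block. The multiset to arrange is then {DD, E, E, E, N}, 5 items in all.
That gives (5)!/(3!) = 20 arrangements.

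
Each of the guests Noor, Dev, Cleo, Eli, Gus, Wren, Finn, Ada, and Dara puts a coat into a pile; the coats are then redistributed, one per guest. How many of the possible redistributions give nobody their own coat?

Count assignments avoiding every fixed point. For any j of the 9 guests fixed to their own coat, the other 9−j can be arranged in (9−j)! ways.
By inclusion–exclusion this is Σ_{j=0}^{9} (−1)^j C(9,j)·(9−j)!.
Computing: 362880 − 362880 + 181440 − 60480 + 15120 − 3024 + 504 − 72 + 9 − 1 = 133496.

133496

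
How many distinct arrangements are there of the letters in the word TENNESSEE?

Letter multiplicities in TENNESSEE: E×4, N×2, S×2, T×1.
So there are 9! / (4!·2!·2!) = 3780 distinguishable arrangements.

3780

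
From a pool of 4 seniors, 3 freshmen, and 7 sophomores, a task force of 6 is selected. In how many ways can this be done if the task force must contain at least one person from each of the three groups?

Unrestricted: C(14,6) = 3003 ways to pick any 6 of the 14.
Selections missing a whole group: no seniors → C(10,6) = 210; no freshmen → C(11,6) = 462; no sophomores → C(7,6) = 7.
Add back selections omitting two groups (i.e. drawn from a single group): C(4,6) + C(3,6) + C(7,6) = 7.
By inclusion–exclusion: 3003 − 679 + 7 = 2331.

2331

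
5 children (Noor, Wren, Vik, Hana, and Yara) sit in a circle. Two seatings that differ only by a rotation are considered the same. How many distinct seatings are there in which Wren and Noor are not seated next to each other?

12

All circular seatings of 5 people number (4)! = 24.
Seatings with Wren beside Noor: treat them as a block with 2 internal orders, giving 2 × (3)! = 12.
Subtracting, 24 − 12 = 12.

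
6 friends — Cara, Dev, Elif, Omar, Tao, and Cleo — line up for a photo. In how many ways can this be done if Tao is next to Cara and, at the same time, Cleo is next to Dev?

96

Treat {Tao,Cara} as one block (2 orders) and {Cleo,Dev} as another (2 orders).
That leaves 4 units to arrange: 2 × 2 × 4! = 4 × 24 = 96.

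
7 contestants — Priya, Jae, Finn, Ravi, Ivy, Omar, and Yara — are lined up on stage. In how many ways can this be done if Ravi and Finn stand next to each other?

1440

Treat {Ravi, Finn} as a single unit. There are 6 units to order, and the pair itself can be ordered 2 ways.
That gives 2 × 6! = 2 × 720 = 1440.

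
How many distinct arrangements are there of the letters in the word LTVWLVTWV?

Letter multiplicities in LTVWLVTWV: L×2, T×2, V×3, W×2.
So there are 9! / (3!·2!·2!·2!) = 7560 distinguishable arrangements.

7560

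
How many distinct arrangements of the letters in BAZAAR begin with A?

60

Fix A in the first position and arrange the remaining 5 letters.
Those 5 letters have A appearing twice, giving (5)!/(2!) = 60.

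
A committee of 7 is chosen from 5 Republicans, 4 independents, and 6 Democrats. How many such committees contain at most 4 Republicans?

Split by how many Republicans are chosen (0 through 4).
Sum: C(5,0)·C(10,7) + C(5,1)·C(10,6) + C(5,2)·C(10,5) + C(5,3)·C(10,4) + C(5,4)·C(10,3) = 120 + 1050 + 2520 + 2100 + 600 = 6390.

6390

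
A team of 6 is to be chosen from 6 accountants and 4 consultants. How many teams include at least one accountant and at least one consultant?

209

Total 6-person selections from all 10: C(10,6) = 210.
Subtract selections that omit an entire group: no accountants → C(4,6) = 0; no consultants → C(6,6) = 1.
Both groups omitted at once is impossible, so 210 − 1 = 209.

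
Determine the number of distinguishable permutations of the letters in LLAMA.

30

LLAMA has 5 letters with A appearing twice and L appearing twice.
So there are 5! / (2!·2!) = 30 distinguishable arrangements.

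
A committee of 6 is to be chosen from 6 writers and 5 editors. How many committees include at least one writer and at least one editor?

461

With no constraint there are C(11,6) = 462 possible selections.
Selections missing a whole group: no writers → C(5,6) = 0; no editors → C(6,6) = 1.
Both groups omitted at once is impossible, so 462 − 1 = 461.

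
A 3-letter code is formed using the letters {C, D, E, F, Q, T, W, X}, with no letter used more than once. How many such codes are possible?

336

With no repetition, fill the 3 letters in order: 8 choices, then 7, down to 6.
8 × 7 × 6 = 336.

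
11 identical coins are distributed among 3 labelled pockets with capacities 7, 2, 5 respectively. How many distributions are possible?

9

Without the upper bounds there are C(13,2) = 78 ways to split 11 among 3 pockets.
Subtract solutions that violate a single cap (substitute x_i' = x_i − (cap_i+1)): x_1 ≥ 8 gives C(5,2) = 10; x_2 ≥ 3 gives C(10,2) = 45; x_3 ≥ 6 gives C(7,2) = 21. Together 76.
Add back pairs where two caps are both exceeded: 1 + 0 + 6 = 7.
By inclusion–exclusion the count is 78 − 76 + 7 = 9.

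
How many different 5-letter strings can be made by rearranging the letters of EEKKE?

10

Letter multiplicities in EEKKE: E×3, K×2.
The number of distinct arrangements is 5!/(3!·2!) = 120/12 = 10.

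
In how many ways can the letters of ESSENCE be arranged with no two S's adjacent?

Total arrangements of ESSENCE: 7!/(3!·2!) = 420.
If the two S's are adjacent, glue them into one block, leaving 6 items to arrange: (6)!/(3!) = 120 ways.
Hence 420 − 120 = 300.

300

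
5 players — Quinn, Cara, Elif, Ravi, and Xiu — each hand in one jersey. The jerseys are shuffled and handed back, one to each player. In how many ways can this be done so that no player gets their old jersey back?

44

Let Aᵢ be the assignments in which player i gets their old jersey. We want the size of the complement of A₁∪…∪A_5.
By inclusion–exclusion this is Σ_{j=0}^{5} (−1)^j C(5,j)·(5−j)!.
Computing: 120 − 120 + 60 − 20 + 5 − 1 = 44.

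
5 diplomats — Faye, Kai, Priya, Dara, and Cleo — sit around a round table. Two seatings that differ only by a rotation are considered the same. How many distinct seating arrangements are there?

Around a circle, 5 distinct people have 5!/5 = (4)! = 24 rotationally distinct seatings.

24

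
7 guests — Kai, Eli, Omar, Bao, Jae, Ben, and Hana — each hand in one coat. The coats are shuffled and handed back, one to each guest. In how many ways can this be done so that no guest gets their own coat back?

Let Aᵢ be the assignments in which guest i gets their own coat. We want the size of the complement of A₁∪…∪A_7.
By inclusion–exclusion this is Σ_{j=0}^{7} (−1)^j C(7,j)·(7−j)!.
Computing: 5040 − 5040 + 2520 − 840 + 210 − 42 + 7 − 1 = 1854.

1854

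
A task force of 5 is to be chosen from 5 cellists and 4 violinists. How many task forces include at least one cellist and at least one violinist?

125

Unrestricted: C(9,5) = 126 ways to pick any 5 of the 9.
Selections missing a whole group: no cellists → C(4,5) = 0; no violinists → C(5,5) = 1.
Both groups omitted at once is impossible, so 126 − 1 = 125.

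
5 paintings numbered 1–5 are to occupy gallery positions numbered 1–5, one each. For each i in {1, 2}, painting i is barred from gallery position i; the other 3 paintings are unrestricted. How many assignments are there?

Let Aᵢ (for i ∈ {1, 2}) be the placements that put painting i in its forbidden gallery position. Any j of these fix j positions, leaving (5−j)! ways to fill the rest, and there are C(2,j) ways to pick which j.
By inclusion–exclusion, the number of valid placements is Σ_{j=0}^{2} (−1)^j C(2,j)·(5−j)!.
Computing: 120 − 48 + 6 = 78.

78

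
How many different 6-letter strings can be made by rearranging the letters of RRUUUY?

Letter multiplicities in RRUUUY: R×2, U×3, Y×1.
So there are 6! / (3!·2!) = 60 distinguishable arrangements.

60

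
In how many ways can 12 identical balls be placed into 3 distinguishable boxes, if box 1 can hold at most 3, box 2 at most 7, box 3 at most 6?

14

Ignoring the caps, the number of non-negative solutions to x_1+…+x_3 = 12 is C(14,2) = 91.
Subtract solutions that violate a single cap (substitute x_i' = x_i − (cap_i+1)): x_1 ≥ 4 gives C(10,2) = 45; x_2 ≥ 8 gives C(6,2) = 15; x_3 ≥ 7 gives C(7,2) = 21. Together 81.
Add back pairs where two caps are both exceeded: 1 + 3 + 0 = 4.
By inclusion–exclusion the count is 91 − 81 + 4 = 14.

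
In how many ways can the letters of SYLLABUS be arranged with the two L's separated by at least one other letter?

7560

Total arrangements of SYLLABUS: 8!/(2!·2!) = 10080.
If the two L's are adjacent, glue them into one block, leaving 7 items to arrange: (7)!/(2!) = 2520 ways.
Subtracting, 10080 − 2520 = 7560 arrangements keep the L's apart.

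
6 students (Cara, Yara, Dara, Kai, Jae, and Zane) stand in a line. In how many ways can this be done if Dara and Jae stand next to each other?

Glue Dara and Jae into one block (2 internal orders), leaving 5 units to arrange in a row.
So the count is 2·(5)! = 240.

240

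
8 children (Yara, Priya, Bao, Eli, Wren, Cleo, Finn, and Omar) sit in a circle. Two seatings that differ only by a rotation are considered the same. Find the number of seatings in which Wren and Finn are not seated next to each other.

3600

Without the restriction there are (7)! = 5040 seatings.
Those with Wren next to Finn: fuse the pair into one unit and seat 7 units around a circle — 2·(6)! = 1440.
Subtracting, 5040 − 1440 = 3600.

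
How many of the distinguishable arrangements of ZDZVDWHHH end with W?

With the last slot taken by W, it remains to arrange the other 8 letters (ZDZVDHHH).
Those 8 letters have D appearing twice, H appearing 3 times, and Z appearing twice, giving (8)!/(3!·2!·2!) = 1680.

1680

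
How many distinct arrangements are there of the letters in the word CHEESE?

120

CHEESE has 6 letters with E appearing 3 times.
The number of distinct arrangements is 6!/(3!) = 720/6 = 120.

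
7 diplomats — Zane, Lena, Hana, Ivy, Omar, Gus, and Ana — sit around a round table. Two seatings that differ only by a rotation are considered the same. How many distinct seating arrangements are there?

720

Fix one person's seat to break rotational symmetry; the remaining 6 people can be arranged in (6)! = 720 ways.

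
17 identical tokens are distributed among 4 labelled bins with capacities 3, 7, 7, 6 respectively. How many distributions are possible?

74

Without the upper bounds there are C(20,3) = 1140 ways to split 17 among 4 bins.
Subtract solutions that violate a single cap (substitute x_i' = x_i − (cap_i+1)): x_1 ≥ 4 gives C(16,3) = 560; x_2 ≥ 8 gives C(12,3) = 220; x_3 ≥ 8 gives C(12,3) = 220; x_4 ≥ 7 gives C(13,3) = 286. Together 1286.
Add back pairs where two caps are both exceeded: 56 + 56 + 84 + 4 + 10 + 10 = 220.
By inclusion–exclusion the count is 1140 − 1286 + 220 = 74.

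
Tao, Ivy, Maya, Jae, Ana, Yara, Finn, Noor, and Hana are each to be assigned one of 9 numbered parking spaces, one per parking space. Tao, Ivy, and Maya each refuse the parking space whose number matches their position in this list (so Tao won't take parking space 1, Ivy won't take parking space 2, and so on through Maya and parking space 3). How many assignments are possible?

Let Aᵢ (for i ∈ {1, 2, 3}) be the placements that put person i in their forbidden parking space. Any j of these fix j positions, leaving (9−j)! ways to fill the rest, and there are C(3,j) ways to pick which j.
By inclusion–exclusion, the number of valid placements is Σ_{j=0}^{3} (−1)^j C(3,j)·(9−j)!.
Computing: 362880 − 120960 + 15120 − 720 = 256320.

256320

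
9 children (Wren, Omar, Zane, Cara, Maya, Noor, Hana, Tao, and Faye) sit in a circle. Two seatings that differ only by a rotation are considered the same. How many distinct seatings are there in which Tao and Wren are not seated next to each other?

Without the restriction there are (8)! = 40320 seatings.
Those with Tao next to Wren: fuse the pair into one unit and seat 8 units around a circle — 2·(7)! = 10080.
Subtracting, 40320 − 10080 = 30240.

30240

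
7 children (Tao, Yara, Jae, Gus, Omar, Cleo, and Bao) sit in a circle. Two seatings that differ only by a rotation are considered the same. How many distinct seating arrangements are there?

Seat Tao anywhere (absorbing the rotational symmetry), then permute the other 6: (6)! = 720.

720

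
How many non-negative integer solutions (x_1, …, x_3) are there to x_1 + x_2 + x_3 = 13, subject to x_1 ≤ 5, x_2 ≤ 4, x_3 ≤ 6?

By stars and bars, unrestricted non-negative solutions to x_1+…+x_3 = 13 number C(13+2,2) = 105.
Subtract solutions that violate a single cap (substitute x_i' = x_i − (cap_i+1)): x_1 ≥ 6 gives C(9,2) = 36; x_2 ≥ 5 gives C(10,2) = 45; x_3 ≥ 7 gives C(8,2) = 28. Together 109.
Add back pairs where two caps are both exceeded: 6 + 1 + 3 = 10.
By inclusion–exclusion the count is 105 − 109 + 10 = 6.

6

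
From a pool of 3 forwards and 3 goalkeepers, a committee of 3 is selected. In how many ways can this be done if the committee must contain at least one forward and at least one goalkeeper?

18

Total 3-person selections from all 6: C(6,3) = 20.
Subtract selections that omit an entire group: no forwards → C(3,3) = 1; no goalkeepers → C(3,3) = 1.
Both groups omitted at once is impossible, so 20 − 2 = 18.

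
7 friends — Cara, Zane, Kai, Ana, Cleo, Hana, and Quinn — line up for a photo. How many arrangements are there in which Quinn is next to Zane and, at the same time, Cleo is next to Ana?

Treat {Quinn,Zane} as one block (2 orders) and {Cleo,Ana} as another (2 orders).
That leaves 5 units to arrange: 2 × 2 × 5! = 4 × 120 = 480.

480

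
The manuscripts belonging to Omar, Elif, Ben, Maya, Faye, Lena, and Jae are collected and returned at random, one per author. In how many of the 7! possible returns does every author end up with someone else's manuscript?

This is the derangement count D_7: permutations of 7 items with no fixed point.
By inclusion–exclusion this is Σ_{j=0}^{7} (−1)^j C(7,j)·(7−j)!.
Computing: 5040 − 5040 + 2520 − 840 + 210 − 42 + 7 − 1 = 1854.

1854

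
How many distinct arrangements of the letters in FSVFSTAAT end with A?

5040

With the last slot taken by A, it remains to arrange the other 8 letters (FSVFSTAT).
Those 8 letters have F appearing twice, S appearing twice, and T appearing twice, giving (8)!/(2!·2!·2!) = 5040.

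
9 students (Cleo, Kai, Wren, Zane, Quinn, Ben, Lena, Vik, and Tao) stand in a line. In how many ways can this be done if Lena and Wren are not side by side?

282240

Of the 9! = 362880 arrangements, those with Lena and Wren adjacent number 2 × 8! = 80640 (treat the pair as a block with 2 internal orders).
So 362880 − 80640 = 282240 arrangements keep them apart.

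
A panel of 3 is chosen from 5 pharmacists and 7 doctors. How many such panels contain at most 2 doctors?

Split by how many doctors are chosen (0 through 2).
Sum: C(7,0)·C(5,3) + C(7,1)·C(5,2) + C(7,2)·C(5,1) = 10 + 70 + 105 = 185.

185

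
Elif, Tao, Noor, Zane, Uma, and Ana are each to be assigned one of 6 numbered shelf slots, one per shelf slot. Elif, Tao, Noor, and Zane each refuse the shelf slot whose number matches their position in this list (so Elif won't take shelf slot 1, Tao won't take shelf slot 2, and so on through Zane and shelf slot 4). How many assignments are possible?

362

Let Aᵢ (for 1 ≤ i ≤ 4) be the placements that put person i in their forbidden shelf slot. Any j of these fix j positions, leaving (6−j)! ways to fill the rest, and there are C(4,j) ways to pick which j.
By inclusion–exclusion, the number of valid placements is Σ_{j=0}^{4} (−1)^j C(4,j)·(6−j)!.
Computing: 720 − 480 + 144 − 24 + 2 = 362.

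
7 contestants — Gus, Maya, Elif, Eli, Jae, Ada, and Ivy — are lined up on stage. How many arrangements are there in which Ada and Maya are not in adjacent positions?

3600

There are 7! = 5040 arrangements in all. If Ada and Maya are adjacent, merging them into one block gives 2·(6)! = 1440 arrangements.
Complementary counting: 5040 − 1440 = 3600.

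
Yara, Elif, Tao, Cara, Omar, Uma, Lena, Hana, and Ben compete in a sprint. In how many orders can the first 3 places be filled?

This is an ordered selection of 3 from 9: P(9,3).
That gives 9 × 8 × 7 = 504.

504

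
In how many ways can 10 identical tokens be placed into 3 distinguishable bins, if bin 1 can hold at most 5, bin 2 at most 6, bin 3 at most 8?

38

Ignoring the caps, the number of non-negative solutions to x_1+…+x_3 = 10 is C(12,2) = 66.
Subtract solutions that violate a single cap (substitute x_i' = x_i − (cap_i+1)): x_1 ≥ 6 gives C(6,2) = 15; x_2 ≥ 7 gives C(5,2) = 10; x_3 ≥ 9 gives C(3,2) = 3. Together 28.
No two caps can be exceeded simultaneously, so the pair terms are all 0.
By inclusion–exclusion the count is 66 − 28 + 0 = 38.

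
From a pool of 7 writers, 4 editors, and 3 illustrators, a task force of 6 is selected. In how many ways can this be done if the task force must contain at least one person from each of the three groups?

2331

Unrestricted: C(14,6) = 3003 ways to pick any 6 of the 14.
Subtract selections that omit an entire group: no writers → C(7,6) = 7; no editors → C(10,6) = 210; no illustrators → C(11,6) = 462.
Add back selections omitting two groups (i.e. drawn from a single group): C(7,6) + C(4,6) + C(3,6) = 7.
By inclusion–exclusion: 3003 − 679 + 7 = 2331.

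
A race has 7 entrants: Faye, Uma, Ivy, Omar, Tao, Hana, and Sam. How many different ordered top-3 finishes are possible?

210

This is an ordered selection of 3 from 7: P(7,3).
That gives 7 × 6 × 5 = 210.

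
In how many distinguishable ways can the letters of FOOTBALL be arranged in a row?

Letter multiplicities in FOOTBALL: A×1, B×1, F×1, L×2, O×2, T×1.
So there are 8! / (2!·2!) = 10080 distinguishable arrangements.

10080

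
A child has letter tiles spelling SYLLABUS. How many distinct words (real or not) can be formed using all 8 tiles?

10080

Letter multiplicities in SYLLABUS: A×1, B×1, L×2, S×2, U×1, Y×1.
The number of distinct arrangements is 8!/(2!·2!) = 40320/4 = 10080.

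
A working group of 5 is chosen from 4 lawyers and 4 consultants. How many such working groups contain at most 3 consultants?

52

Split by how many consultants are chosen (0 through 3).
Sum: C(4,0)·C(4,5) + C(4,1)·C(4,4) + C(4,2)·C(4,3) + C(4,3)·C(4,2) = 0 + 4 + 24 + 24 = 52.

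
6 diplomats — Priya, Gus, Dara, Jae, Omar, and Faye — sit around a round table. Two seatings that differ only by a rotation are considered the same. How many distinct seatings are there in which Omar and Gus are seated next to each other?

48

Glue Omar and Gus into a block (2 internal orders). Seating 5 units around a circle gives (4)! arrangements.
So 2 × (4)! = 2 × 24 = 48.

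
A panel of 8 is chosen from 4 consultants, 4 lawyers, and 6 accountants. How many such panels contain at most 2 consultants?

Split by how many consultants are chosen (0 through 2).
Sum: C(4,0)·C(10,8) + C(4,1)·C(10,7) + C(4,2)·C(10,6) = 45 + 480 + 1260 = 1785.

1785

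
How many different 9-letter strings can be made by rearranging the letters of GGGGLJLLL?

630

GGGGLJLLL has 9 letters with G appearing 4 times and L appearing 4 times.
Dividing 9! = 362880 by 4!·4! = 576 for the repeated letters gives 630.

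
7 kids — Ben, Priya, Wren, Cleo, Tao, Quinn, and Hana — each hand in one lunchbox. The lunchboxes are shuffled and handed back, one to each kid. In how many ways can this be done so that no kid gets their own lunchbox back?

1854

Count assignments avoiding every fixed point. For any j of the 7 kids fixed to their own lunchbox, the other 7−j can be arranged in (7−j)! ways.
By inclusion–exclusion this is Σ_{j=0}^{7} (−1)^j C(7,j)·(7−j)!.
Computing: 5040 − 5040 + 2520 − 840 + 210 − 42 + 7 − 1 = 1854.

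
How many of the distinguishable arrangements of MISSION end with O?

With the last slot taken by O, it remains to arrange the other 6 letters (MISSIN).
Those 6 letters have I appearing twice and S appearing twice, giving (6)!/(2!·2!) = 180.

180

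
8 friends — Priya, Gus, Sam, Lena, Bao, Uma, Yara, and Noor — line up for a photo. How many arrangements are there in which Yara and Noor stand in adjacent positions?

Place the 6 others and the Yara-Noor pair as 7 objects in a line; the pair has 2 internal arrangements.
That gives 2 × 7! = 2 × 5040 = 10080.

10080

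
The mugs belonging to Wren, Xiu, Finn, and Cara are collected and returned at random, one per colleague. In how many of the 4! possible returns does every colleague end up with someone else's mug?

Count assignments avoiding every fixed point. For any j of the 4 colleagues fixed to their own mug, the other 4−j can be arranged in (4−j)! ways.
By inclusion–exclusion this is Σ_{j=0}^{4} (−1)^j C(4,j)·(4−j)!.
Computing: 24 − 24 + 12 − 4 + 1 = 9.

9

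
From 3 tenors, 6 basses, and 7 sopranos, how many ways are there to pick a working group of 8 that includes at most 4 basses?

12105

Split by how many basses are chosen (0 through 4).
Sum: C(6,0)·C(10,8) + C(6,1)·C(10,7) + C(6,2)·C(10,6) + C(6,3)·C(10,5) + C(6,4)·C(10,4) = 45 + 720 + 3150 + 5040 + 3150 = 12105.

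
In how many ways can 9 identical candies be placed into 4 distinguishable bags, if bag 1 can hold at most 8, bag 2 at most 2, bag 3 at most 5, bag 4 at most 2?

53

By stars and bars, unrestricted non-negative solutions to x_1+…+x_4 = 9 number C(9+3,3) = 220.
Subtract solutions that violate a single cap (substitute x_i' = x_i − (cap_i+1)): x_1 ≥ 9 gives C(3,3) = 1; x_2 ≥ 3 gives C(9,3) = 84; x_3 ≥ 6 gives C(6,3) = 20; x_4 ≥ 3 gives C(9,3) = 84. Together 189.
Add back pairs where two caps are both exceeded: 0 + 0 + 0 + 1 + 20 + 1 = 22.
By inclusion–exclusion the count is 220 − 189 + 22 = 53.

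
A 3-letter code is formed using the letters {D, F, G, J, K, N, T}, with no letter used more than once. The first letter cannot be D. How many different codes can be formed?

The first letter has 7−1 = 6 choices (anything except D).
The remaining 2 letters are filled from the other 6 symbols without repetition: 6 × 5 = 30.
Total: 6 × 30 = 180.

180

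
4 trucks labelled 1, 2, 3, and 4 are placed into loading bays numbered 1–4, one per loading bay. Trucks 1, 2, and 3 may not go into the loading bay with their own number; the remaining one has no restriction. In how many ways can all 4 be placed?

11

Let Aᵢ (for i ∈ {1, 2, 3}) be the placements that put truck i in its forbidden loading bay. Any j of these fix j positions, leaving (4−j)! ways to fill the rest, and there are C(3,j) ways to pick which j.
By inclusion–exclusion, the number of valid placements is Σ_{j=0}^{3} (−1)^j C(3,j)·(4−j)!.
Computing: 24 − 18 + 6 − 1 = 11.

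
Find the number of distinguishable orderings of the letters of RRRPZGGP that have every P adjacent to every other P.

420

Treat the 2 copies of P as a single block. The multiset to arrange is then {PP, G, G, R, R, R, Z}, 7 items in all.
That gives (7)!/(3!·2!) = 420 arrangements.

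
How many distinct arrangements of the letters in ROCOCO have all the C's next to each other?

20

Treat the 2 copies of C as a single block. The multiset to arrange is then {CC, O, O, O, R}, 5 items in all.
That gives (5)!/(3!) = 20 arrangements.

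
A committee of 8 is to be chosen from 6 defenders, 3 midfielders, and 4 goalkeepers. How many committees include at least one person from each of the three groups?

Total 8-person selections from all 13: C(13,8) = 1287.
Selections missing a whole group: no defenders → C(7,8) = 0; no midfielders → C(10,8) = 45; no goalkeepers → C(9,8) = 9.
Add back selections omitting two groups (i.e. drawn from a single group): C(6,8) + C(3,8) + C(4,8) = 0.
By inclusion–exclusion: 1287 − 54 + 0 = 1233.

1233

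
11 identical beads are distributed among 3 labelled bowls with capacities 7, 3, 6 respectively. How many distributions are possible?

Without the upper bounds there are C(13,2) = 78 ways to split 11 among 3 bowls.
Subtract solutions that violate a single cap (substitute x_i' = x_i − (cap_i+1)): x_1 ≥ 8 gives C(5,2) = 10; x_2 ≥ 4 gives C(9,2) = 36; x_3 ≥ 7 gives C(6,2) = 15. Together 61.
Add back pairs where two caps are both exceeded: 0 + 0 + 1 = 1.
By inclusion–exclusion the count is 78 − 61 + 1 = 18.

18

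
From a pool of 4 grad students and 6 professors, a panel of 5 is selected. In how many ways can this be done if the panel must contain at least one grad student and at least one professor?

Unrestricted: C(10,5) = 252 ways to pick any 5 of the 10.
Subtract selections that omit an entire group: no grad students → C(6,5) = 6; no professors → C(4,5) = 0.
Both groups omitted at once is impossible, so 252 − 6 = 246.

246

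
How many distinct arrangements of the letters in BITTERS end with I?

360

With the last slot taken by I, it remains to arrange the other 6 letters (BTTERS).
Those 6 letters have T appearing twice, giving (6)!/(2!) = 360.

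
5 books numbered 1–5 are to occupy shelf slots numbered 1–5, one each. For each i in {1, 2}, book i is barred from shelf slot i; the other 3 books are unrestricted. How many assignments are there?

78

Let Aᵢ (for i ∈ {1, 2}) be the placements that put book i in its forbidden shelf slot. Any j of these fix j positions, leaving (5−j)! ways to fill the rest, and there are C(2,j) ways to pick which j.
By inclusion–exclusion, the number of valid placements is Σ_{j=0}^{2} (−1)^j C(2,j)·(5−j)!.
Computing: 120 − 48 + 6 = 78.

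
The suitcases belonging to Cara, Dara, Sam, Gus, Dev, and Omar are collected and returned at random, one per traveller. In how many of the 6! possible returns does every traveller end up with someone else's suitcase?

265

This is the derangement count D_6: permutations of 6 items with no fixed point.
By inclusion–exclusion this is Σ_{j=0}^{6} (−1)^j C(6,j)·(6−j)!.
Computing: 720 − 720 + 360 − 120 + 30 − 6 + 1 = 265.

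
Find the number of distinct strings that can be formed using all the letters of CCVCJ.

CCVCJ has 5 letters with C appearing 3 times.
The number of distinct arrangements is 5!/(3!) = 120/6 = 20.

20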